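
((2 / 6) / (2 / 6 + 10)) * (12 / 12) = 0.03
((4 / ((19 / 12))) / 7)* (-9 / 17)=-432 / 2261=-0.19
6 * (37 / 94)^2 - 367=-1617299 / 4418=-366.07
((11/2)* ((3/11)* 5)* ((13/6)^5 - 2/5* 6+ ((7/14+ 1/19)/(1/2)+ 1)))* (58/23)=1016598103/1132704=897.50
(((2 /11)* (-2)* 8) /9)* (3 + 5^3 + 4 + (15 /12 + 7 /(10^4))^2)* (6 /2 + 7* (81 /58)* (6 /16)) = -14389210267 /50000000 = -287.78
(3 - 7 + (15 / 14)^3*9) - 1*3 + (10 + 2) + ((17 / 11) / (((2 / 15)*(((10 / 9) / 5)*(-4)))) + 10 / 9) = 4.14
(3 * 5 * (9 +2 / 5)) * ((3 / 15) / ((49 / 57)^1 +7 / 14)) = 16074 / 775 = 20.74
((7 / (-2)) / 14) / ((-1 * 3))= 1 / 12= 0.08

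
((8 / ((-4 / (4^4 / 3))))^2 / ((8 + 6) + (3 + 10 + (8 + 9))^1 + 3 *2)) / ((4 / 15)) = 32768 / 15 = 2184.53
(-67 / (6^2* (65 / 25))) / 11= -335 / 5148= -0.07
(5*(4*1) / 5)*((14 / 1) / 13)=56 / 13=4.31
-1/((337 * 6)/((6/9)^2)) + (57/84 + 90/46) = 15439715/5859756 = 2.63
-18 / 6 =-3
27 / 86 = 0.31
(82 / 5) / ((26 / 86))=3526 / 65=54.25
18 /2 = 9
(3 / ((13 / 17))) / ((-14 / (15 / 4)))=-765 / 728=-1.05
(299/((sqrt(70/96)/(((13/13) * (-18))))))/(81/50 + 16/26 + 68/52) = -2798640 * sqrt(105)/16121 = -1778.89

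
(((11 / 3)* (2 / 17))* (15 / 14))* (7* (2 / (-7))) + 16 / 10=402 / 595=0.68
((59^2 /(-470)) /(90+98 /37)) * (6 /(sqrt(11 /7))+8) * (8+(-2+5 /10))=-1674361 /402790 -5023083 * sqrt(77) /17722760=-6.64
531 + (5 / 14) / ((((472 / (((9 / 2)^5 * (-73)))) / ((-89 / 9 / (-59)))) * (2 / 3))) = 12610007793 / 24951808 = 505.37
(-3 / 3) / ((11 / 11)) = -1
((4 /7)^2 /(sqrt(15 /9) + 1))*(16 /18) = -64 /147 + 64*sqrt(15) /441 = 0.13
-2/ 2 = -1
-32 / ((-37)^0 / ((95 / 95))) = -32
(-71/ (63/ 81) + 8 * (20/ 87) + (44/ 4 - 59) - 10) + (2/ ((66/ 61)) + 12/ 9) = -966430/ 6699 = -144.26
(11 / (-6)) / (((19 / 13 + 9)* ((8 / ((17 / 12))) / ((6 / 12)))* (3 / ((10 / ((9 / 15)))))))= -3575 / 41472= -0.09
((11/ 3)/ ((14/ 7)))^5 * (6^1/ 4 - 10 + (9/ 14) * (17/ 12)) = -68446675/ 435456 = -157.18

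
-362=-362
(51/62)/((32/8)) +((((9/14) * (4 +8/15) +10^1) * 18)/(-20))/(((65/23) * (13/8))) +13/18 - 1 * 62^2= -1269268198267/330057000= -3845.60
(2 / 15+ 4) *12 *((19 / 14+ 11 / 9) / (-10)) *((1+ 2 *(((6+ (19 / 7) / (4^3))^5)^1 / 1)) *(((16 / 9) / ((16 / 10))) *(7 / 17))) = -97638709963014935455 / 1035410985713664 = -94299.47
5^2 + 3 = 28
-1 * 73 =-73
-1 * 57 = -57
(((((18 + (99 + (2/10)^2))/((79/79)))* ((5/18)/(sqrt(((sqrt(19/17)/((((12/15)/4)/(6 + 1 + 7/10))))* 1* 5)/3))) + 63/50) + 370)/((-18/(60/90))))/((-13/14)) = 14.97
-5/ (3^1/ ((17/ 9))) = -85/ 27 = -3.15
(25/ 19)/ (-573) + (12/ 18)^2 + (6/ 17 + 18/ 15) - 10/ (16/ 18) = -102773377/ 11104740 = -9.25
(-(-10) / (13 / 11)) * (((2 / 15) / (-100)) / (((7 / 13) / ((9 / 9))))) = -11 / 525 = -0.02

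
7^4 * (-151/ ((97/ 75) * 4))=-27191325/ 388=-70080.73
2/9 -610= -5488/9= -609.78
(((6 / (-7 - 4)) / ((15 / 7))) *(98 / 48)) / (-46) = 343 / 30360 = 0.01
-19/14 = -1.36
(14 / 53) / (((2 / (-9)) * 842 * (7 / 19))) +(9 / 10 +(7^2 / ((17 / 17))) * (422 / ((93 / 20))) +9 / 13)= 600018935134 / 134882085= 4448.47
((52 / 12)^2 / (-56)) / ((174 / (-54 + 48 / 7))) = 9295 / 102312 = 0.09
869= 869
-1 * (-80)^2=-6400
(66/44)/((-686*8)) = -0.00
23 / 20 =1.15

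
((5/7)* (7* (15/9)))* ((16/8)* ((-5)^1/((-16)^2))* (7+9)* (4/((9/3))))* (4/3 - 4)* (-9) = -500/3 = -166.67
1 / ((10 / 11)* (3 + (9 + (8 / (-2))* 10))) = -11 / 280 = -0.04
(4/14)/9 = 0.03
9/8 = 1.12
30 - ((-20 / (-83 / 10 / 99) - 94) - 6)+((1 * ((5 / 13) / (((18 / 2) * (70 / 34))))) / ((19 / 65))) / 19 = -204907375 / 1887669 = -108.55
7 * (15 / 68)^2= 1575 / 4624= 0.34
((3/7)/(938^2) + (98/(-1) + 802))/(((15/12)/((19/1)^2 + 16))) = 326924691119/1539727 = 212326.40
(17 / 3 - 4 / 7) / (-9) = -107 / 189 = -0.57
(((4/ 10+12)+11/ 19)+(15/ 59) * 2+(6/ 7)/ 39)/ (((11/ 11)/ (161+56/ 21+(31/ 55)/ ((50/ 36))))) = 245447818477/ 110735625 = 2216.52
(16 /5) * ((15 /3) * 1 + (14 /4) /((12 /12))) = 27.20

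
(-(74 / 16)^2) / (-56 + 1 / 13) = 17797 / 46528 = 0.38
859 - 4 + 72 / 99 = 9413 / 11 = 855.73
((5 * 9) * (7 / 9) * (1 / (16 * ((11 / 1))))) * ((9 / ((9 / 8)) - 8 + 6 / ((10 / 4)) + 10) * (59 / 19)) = 12803 / 1672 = 7.66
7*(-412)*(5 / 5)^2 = -2884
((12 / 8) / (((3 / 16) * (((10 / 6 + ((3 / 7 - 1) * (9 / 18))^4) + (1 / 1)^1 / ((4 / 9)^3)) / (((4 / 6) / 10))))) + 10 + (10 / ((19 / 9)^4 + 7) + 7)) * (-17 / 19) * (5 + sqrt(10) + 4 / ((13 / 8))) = -76195381587957127 / 655434416840060 - 785519397813991 * sqrt(10) / 50418032064620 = -165.52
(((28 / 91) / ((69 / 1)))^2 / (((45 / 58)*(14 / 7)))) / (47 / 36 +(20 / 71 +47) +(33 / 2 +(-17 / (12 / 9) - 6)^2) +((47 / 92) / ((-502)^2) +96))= 16604039552 / 664223025578040045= 0.00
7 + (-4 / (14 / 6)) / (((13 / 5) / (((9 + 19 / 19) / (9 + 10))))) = 11503 / 1729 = 6.65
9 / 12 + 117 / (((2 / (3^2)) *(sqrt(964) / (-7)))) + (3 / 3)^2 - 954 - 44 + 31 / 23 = -91531 / 92 - 7371 *sqrt(241) / 964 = -1113.60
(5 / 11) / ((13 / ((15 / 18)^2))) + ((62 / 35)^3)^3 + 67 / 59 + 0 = 4139412411033074691689 / 23938831565085937500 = 172.92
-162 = -162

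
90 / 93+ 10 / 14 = 365 / 217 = 1.68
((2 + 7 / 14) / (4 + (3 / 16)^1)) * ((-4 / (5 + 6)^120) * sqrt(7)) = -160 * sqrt(7) / 6211507610794614152560880635110987672600395900305501529239600127864214528623913786819643055578752369646402404183703824106898467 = -0.00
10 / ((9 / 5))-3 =2.56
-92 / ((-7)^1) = 92 / 7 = 13.14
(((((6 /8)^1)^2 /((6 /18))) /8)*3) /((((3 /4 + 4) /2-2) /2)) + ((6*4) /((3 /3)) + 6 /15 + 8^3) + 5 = 21791 /40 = 544.78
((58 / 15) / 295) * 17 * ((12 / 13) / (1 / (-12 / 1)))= -47328 / 19175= -2.47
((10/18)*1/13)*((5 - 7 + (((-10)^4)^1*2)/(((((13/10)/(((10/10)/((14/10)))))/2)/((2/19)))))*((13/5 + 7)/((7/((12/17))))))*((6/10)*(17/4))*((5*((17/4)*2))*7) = 1630589136/22477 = 72544.79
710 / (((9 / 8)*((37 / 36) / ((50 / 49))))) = 626.59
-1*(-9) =9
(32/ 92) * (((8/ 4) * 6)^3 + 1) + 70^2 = 126532/ 23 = 5501.39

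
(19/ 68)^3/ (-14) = -6859/ 4402048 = -0.00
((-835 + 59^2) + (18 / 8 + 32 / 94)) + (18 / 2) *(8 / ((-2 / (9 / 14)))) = 3455089 / 1316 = 2625.45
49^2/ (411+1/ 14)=33614/ 5755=5.84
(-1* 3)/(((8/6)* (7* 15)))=-0.02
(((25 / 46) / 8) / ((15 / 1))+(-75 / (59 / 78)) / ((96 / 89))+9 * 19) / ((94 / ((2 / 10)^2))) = 1287769 / 38267400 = 0.03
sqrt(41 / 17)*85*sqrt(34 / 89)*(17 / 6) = 1445*sqrt(7298) / 534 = 231.17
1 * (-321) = -321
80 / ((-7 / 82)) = -6560 / 7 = -937.14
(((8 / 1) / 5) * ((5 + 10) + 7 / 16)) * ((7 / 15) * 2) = 1729 / 75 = 23.05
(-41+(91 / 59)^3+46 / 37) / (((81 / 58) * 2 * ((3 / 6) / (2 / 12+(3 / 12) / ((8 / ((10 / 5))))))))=-43739745929 / 7386250356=-5.92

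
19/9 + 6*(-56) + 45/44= -332.87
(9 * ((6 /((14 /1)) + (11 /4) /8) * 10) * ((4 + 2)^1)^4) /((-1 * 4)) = -630585 /28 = -22520.89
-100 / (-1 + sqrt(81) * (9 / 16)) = -320 / 13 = -24.62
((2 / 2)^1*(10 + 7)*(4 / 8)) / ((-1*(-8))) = 17 / 16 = 1.06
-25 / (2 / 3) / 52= -0.72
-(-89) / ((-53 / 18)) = -30.23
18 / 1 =18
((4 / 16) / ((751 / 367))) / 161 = 367 / 483644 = 0.00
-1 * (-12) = 12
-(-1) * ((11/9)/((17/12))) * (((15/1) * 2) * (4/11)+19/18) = 4738/459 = 10.32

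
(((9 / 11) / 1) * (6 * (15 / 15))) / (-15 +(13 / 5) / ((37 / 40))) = -1998 / 4961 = -0.40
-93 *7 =-651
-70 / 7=-10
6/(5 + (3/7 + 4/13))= 91/87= 1.05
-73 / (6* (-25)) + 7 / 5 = 283 / 150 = 1.89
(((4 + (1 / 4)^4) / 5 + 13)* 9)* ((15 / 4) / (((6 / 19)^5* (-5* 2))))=-8748057767 / 589824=-14831.64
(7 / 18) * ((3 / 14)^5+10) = 5378483 / 1382976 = 3.89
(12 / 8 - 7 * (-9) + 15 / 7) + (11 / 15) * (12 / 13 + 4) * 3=70501 / 910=77.47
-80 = -80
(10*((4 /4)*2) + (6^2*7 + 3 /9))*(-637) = -520429 /3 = -173476.33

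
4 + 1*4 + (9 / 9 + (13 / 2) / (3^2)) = 175 / 18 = 9.72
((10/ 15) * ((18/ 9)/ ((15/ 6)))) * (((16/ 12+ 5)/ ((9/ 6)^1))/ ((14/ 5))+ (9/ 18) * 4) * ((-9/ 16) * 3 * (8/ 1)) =-884/ 35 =-25.26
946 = 946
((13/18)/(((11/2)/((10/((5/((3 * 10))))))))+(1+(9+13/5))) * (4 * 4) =54064/165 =327.66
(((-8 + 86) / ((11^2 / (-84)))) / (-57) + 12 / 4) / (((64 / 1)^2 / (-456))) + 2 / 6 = -19777 / 185856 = -0.11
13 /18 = 0.72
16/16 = 1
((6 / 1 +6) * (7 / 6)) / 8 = 7 / 4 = 1.75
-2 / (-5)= 2 / 5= 0.40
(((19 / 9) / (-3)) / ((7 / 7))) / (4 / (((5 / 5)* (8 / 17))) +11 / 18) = -19 / 246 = -0.08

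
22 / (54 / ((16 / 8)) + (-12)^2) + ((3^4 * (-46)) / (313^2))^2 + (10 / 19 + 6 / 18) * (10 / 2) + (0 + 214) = 358494469224307 / 1641245168331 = 218.43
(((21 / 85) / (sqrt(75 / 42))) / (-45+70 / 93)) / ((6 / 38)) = -12369*sqrt(14) / 1748875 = -0.03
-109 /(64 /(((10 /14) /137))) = -545 /61376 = -0.01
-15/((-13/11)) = 165/13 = 12.69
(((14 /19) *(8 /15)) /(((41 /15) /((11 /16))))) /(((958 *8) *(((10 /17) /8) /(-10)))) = -1309 /746282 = -0.00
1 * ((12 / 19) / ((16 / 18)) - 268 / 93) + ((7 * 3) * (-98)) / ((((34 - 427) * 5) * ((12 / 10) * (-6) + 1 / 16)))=-612737257 / 264346734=-2.32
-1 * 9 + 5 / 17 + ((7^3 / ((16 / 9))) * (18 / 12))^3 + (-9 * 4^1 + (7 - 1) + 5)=13502742015813 / 557056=24239469.67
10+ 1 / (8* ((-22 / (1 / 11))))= 19359 / 1936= 10.00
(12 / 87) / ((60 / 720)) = 48 / 29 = 1.66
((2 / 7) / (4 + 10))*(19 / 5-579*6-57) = -17636 / 245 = -71.98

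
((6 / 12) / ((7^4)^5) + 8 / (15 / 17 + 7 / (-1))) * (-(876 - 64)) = 157350349138890865218 / 148185637409850859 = 1061.85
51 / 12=17 / 4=4.25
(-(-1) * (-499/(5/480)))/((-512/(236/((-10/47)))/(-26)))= 53965353/20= 2698267.65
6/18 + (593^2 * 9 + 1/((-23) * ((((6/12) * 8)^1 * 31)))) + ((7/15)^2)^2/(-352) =40211397929113087/12705660000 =3164841.33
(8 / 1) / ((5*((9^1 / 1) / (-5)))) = -8 / 9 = -0.89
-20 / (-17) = 20 / 17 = 1.18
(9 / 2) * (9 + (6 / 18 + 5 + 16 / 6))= 153 / 2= 76.50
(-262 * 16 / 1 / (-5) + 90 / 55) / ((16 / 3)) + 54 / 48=34899 / 220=158.63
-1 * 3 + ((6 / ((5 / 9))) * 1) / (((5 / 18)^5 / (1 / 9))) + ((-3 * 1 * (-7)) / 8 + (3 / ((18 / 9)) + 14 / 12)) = 272957167 / 375000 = 727.89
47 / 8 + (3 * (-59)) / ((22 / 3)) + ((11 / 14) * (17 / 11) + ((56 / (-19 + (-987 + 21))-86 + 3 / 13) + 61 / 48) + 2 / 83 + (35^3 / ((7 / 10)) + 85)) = 240534937682821 / 3928164240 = 61233.42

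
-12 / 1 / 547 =-12 / 547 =-0.02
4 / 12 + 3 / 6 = 5 / 6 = 0.83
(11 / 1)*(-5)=-55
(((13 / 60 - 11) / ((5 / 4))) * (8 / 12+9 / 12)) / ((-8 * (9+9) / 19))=208981 / 129600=1.61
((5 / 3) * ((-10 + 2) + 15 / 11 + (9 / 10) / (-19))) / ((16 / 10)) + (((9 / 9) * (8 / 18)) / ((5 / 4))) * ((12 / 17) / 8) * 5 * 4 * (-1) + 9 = 240523 / 170544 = 1.41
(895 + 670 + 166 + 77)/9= 1808/9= 200.89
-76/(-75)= 76/75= 1.01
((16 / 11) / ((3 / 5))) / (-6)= -40 / 99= -0.40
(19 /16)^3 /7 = 6859 /28672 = 0.24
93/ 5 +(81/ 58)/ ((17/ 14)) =48684/ 2465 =19.75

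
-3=-3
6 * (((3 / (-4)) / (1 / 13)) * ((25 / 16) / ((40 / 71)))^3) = -5234448375 / 4194304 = -1247.99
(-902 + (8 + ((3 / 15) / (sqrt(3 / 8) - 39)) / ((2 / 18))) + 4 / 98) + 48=-840485164 / 993475 - 6*sqrt(6) / 20275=-846.01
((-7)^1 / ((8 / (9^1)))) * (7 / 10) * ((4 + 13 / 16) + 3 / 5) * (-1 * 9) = 1718577 / 6400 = 268.53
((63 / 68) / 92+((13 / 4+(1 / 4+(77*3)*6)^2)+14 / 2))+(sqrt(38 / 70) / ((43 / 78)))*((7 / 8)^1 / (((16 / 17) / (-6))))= 6011075481 / 3128 - 1989*sqrt(665) / 6880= 1921691.87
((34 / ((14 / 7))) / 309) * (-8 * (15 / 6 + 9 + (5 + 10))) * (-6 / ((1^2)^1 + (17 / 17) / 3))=5406 / 103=52.49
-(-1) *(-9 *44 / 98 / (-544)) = 99 / 13328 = 0.01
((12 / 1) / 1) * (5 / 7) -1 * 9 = -3 / 7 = -0.43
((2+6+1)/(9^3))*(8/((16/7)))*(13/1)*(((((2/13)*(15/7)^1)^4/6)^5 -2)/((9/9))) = -1516449130501735744921060870527242650801/1349806368908158366726902395744029172691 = -1.12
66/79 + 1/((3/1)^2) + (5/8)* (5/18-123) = -861787/11376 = -75.75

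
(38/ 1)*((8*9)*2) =5472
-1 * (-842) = 842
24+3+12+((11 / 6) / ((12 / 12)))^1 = 245 / 6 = 40.83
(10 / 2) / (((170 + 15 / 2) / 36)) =72 / 71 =1.01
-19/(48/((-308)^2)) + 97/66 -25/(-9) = -7434125/198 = -37546.09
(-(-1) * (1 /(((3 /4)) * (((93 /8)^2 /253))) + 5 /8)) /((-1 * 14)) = -647879 /2906064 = -0.22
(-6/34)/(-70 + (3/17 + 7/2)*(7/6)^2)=216/79555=0.00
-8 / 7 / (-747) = 8 / 5229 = 0.00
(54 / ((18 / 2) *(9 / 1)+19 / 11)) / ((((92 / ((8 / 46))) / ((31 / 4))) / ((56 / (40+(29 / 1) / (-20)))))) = 24552 / 1767389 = 0.01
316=316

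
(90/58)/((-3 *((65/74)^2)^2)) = -89959728/103533625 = -0.87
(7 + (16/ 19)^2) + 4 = 4227/ 361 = 11.71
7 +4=11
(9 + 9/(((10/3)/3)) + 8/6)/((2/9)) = 1659/20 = 82.95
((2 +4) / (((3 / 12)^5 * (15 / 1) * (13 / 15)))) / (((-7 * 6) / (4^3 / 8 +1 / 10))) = -41472 / 455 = -91.15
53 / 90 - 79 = -7057 / 90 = -78.41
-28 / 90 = -14 / 45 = -0.31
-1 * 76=-76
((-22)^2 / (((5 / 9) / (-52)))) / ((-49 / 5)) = 4622.69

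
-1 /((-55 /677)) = 677 /55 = 12.31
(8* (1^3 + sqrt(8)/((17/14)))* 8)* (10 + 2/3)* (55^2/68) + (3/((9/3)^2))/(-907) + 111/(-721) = 337609322272/11117099 + 43366400* sqrt(2)/867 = 101105.90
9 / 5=1.80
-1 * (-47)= 47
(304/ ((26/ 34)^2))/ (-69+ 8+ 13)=-5491/ 507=-10.83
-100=-100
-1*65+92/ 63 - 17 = -5074/ 63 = -80.54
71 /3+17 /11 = 832 /33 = 25.21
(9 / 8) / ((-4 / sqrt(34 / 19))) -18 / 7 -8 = -74 / 7 -9 * sqrt(646) / 608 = -10.95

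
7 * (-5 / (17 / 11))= -385 / 17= -22.65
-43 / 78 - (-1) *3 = 191 / 78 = 2.45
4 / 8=1 / 2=0.50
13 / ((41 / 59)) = 767 / 41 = 18.71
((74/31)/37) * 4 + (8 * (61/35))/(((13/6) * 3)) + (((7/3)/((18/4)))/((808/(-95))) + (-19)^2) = 55902857483/153857340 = 363.34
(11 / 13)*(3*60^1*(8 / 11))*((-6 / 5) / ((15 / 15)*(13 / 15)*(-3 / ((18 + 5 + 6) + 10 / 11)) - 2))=2842560 / 44629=63.69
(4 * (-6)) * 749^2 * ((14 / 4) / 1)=-47124084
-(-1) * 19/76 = 1/4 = 0.25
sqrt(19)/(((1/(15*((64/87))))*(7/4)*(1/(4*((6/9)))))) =10240*sqrt(19)/609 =73.29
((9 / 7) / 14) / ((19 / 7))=0.03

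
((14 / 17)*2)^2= 784 / 289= 2.71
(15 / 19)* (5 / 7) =75 / 133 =0.56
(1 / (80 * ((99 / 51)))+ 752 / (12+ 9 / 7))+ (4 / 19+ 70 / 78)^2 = 866323926349 / 14978929680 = 57.84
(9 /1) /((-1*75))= -3 /25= -0.12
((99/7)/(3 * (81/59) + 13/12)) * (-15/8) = -262845/51562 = -5.10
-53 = -53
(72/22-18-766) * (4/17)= -34352/187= -183.70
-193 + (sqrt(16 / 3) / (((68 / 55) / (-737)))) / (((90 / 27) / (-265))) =-193 + 2148355* sqrt(3) / 34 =109249.94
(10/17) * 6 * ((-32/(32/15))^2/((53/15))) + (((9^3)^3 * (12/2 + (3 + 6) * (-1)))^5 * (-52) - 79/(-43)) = 4272831715462783456436098372948527482927913958136731/38743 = 110286547646356334213563700000000000000000000000.00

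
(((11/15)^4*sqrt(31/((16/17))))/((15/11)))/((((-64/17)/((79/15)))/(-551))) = 119176612643*sqrt(527)/2916000000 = 938.23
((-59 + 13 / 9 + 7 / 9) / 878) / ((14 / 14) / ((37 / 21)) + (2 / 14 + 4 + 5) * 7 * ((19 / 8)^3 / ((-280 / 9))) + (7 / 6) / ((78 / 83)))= 275285920 / 109614568061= 0.00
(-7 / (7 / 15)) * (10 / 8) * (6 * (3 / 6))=-56.25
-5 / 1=-5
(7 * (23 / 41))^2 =25921 / 1681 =15.42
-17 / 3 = -5.67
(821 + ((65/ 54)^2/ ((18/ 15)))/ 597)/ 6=8575458077/ 62670672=136.83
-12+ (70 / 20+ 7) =-3 / 2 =-1.50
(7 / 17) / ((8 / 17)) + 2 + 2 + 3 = 63 / 8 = 7.88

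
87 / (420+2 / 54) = 0.21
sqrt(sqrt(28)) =sqrt(2) * 7^(1 / 4) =2.30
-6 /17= -0.35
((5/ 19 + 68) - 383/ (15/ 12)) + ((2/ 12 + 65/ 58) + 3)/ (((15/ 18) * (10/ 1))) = -3273248/ 13775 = -237.62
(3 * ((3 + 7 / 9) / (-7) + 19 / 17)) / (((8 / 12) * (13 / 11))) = 2.20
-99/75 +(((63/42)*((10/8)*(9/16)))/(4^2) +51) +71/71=2598191/51200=50.75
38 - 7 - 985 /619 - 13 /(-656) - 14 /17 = 197462911 /6903088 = 28.61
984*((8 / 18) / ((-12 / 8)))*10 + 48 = -25808 / 9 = -2867.56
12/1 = 12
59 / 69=0.86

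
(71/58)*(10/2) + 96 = 5923/58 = 102.12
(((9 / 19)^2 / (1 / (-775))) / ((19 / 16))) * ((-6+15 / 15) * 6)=30132000 / 6859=4393.06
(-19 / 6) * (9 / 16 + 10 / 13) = -5263 / 1248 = -4.22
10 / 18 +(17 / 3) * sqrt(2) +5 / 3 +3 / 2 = 67 / 18 +17 * sqrt(2) / 3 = 11.74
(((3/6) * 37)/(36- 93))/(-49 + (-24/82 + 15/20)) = 3034/453777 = 0.01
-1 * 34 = -34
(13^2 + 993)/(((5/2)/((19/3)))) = 44156/15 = 2943.73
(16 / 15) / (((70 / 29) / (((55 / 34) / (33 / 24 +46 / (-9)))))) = -30624 / 160055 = -0.19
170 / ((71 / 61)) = 10370 / 71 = 146.06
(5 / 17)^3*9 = 1125 / 4913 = 0.23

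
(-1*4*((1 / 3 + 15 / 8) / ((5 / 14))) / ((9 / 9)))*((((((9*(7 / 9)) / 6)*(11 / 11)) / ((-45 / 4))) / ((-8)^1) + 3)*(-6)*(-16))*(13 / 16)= -7847021 / 1350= -5812.61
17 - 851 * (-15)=12782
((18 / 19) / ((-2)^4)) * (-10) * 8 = -90 / 19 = -4.74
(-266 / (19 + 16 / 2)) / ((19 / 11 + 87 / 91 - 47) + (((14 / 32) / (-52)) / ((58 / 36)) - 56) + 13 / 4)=247094848 / 2434665897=0.10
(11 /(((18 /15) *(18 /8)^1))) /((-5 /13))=-286 /27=-10.59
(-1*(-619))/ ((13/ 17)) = 10523/ 13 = 809.46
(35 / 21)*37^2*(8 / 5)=10952 / 3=3650.67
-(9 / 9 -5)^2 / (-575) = 16 / 575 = 0.03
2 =2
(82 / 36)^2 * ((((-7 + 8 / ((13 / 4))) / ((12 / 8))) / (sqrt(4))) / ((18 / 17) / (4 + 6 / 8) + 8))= -32034817 / 33561216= -0.95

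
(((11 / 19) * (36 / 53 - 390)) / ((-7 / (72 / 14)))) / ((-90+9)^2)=15928 / 631071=0.03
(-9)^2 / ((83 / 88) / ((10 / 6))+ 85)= 35640 / 37649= 0.95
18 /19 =0.95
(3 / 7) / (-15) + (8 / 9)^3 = 17191 / 25515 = 0.67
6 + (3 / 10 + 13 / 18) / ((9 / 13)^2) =29644 / 3645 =8.13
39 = 39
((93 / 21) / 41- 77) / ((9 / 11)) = -93.98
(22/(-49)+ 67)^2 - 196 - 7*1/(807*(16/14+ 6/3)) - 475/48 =480056725361/113672944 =4223.14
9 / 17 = 0.53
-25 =-25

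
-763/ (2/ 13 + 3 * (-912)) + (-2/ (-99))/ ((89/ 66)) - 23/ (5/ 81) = -17677322101/ 47480610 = -372.31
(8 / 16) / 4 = 1 / 8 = 0.12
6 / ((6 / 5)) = 5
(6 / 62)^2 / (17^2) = 9 / 277729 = 0.00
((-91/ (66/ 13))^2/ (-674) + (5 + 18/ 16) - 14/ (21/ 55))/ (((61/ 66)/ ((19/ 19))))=-22767028/ 678381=-33.56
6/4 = 3/2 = 1.50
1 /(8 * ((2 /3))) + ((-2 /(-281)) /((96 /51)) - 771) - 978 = -1748.81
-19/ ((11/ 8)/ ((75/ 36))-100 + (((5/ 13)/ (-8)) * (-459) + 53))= 49400/ 63109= 0.78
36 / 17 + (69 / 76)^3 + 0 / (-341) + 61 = 476605901 / 7462592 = 63.87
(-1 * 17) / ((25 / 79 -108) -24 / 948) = 1343 / 8509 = 0.16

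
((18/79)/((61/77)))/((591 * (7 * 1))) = 66/949343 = 0.00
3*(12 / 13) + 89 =1193 / 13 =91.77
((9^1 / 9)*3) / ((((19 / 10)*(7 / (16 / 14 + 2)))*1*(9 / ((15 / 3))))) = 1100 / 2793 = 0.39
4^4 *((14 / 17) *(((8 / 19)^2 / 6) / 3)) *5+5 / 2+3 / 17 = 1442539 / 110466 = 13.06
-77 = -77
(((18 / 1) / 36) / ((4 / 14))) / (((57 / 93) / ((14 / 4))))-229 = -33289 / 152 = -219.01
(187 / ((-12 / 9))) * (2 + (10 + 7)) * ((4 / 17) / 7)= -627 / 7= -89.57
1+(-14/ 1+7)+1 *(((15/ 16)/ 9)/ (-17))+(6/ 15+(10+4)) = 34247/ 4080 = 8.39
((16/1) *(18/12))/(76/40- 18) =-240/161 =-1.49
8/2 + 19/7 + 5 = 82/7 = 11.71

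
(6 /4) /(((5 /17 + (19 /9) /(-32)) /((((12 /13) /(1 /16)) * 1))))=1410048 /14521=97.10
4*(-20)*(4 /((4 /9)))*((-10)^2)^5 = -7200000000000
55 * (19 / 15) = 209 / 3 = 69.67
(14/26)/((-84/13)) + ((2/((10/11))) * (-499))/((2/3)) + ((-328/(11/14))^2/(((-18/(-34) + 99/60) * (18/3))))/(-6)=-62424392081/16138980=-3867.93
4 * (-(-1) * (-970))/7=-554.29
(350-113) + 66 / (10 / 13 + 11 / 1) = 12373 / 51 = 242.61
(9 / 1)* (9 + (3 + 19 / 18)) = 235 / 2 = 117.50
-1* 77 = -77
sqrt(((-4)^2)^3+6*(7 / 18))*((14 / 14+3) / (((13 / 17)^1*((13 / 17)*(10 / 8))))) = 350.32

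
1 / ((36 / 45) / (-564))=-705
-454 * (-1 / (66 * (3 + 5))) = 0.86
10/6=5/3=1.67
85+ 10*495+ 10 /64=161125 /32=5035.16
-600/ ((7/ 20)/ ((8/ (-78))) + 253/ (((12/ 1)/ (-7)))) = 144000/ 36239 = 3.97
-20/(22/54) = -540/11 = -49.09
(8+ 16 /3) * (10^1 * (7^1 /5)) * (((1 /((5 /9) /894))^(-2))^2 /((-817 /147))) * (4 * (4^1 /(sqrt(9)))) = -17150000 /642012437410962291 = -0.00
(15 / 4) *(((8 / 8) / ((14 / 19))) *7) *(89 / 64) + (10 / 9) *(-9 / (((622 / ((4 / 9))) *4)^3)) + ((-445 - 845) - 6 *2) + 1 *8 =-13972021453772677 / 11227386060288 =-1244.46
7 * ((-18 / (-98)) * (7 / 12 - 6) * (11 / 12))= -715 / 112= -6.38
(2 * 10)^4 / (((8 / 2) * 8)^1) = 5000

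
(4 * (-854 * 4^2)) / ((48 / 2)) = -6832 / 3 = -2277.33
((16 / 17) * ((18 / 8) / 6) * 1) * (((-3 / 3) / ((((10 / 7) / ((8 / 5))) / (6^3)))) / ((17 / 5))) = -36288 / 1445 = -25.11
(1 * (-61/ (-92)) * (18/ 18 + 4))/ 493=305/ 45356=0.01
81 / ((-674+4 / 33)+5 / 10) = -5346 / 44443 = -0.12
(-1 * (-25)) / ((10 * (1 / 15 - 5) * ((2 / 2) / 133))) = -9975 / 148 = -67.40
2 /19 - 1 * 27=-511 /19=-26.89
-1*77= -77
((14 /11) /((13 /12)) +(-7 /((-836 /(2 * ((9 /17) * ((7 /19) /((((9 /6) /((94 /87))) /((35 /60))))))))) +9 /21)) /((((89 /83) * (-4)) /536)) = -9539044672561 /47566309791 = -200.54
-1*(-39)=39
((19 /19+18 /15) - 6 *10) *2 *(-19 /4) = 5491 /10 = 549.10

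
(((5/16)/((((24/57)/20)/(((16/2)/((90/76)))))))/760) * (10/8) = 95/576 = 0.16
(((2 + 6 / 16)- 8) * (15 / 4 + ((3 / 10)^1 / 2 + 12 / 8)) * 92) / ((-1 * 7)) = 5589 / 14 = 399.21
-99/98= -1.01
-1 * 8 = -8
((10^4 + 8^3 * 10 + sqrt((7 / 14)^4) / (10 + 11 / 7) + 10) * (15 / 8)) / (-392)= -72.37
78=78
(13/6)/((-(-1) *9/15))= 65/18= 3.61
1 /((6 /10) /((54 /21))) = 30 /7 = 4.29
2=2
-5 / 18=-0.28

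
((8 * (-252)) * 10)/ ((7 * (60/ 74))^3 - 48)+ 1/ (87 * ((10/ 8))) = -18507467924/ 123787515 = -149.51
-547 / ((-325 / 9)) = 4923 / 325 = 15.15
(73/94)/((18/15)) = 365/564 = 0.65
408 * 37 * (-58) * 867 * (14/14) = -759117456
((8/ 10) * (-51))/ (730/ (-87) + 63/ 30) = 35496/ 5473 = 6.49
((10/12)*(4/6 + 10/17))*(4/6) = 320/459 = 0.70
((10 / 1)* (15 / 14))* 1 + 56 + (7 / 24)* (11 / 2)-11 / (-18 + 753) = 803249 / 11760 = 68.30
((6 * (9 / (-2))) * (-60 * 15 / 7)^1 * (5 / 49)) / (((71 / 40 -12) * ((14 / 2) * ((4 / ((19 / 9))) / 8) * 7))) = -20520000 / 6874063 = -2.99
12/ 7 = 1.71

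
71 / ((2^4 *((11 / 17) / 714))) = 430899 / 88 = 4896.58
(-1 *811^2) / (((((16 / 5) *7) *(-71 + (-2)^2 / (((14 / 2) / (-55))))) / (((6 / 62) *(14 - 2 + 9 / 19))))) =779399385 / 2252336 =346.04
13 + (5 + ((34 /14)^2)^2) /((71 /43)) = 37.10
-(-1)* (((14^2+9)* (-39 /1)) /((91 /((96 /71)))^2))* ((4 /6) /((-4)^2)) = -236160 /3211117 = -0.07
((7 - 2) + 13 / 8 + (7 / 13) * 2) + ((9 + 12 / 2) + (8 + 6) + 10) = 4857 / 104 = 46.70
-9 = -9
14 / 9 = 1.56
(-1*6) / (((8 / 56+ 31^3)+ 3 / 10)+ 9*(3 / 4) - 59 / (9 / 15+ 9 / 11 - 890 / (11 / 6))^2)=-74416742820 / 369580739268481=-0.00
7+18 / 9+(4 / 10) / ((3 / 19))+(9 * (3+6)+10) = 1538 / 15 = 102.53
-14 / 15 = -0.93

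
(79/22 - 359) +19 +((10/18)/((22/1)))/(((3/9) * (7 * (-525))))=-8159603/24255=-336.41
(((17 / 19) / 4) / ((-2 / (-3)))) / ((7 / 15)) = 765 / 1064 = 0.72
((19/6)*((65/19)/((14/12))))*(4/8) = 65/14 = 4.64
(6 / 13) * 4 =24 / 13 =1.85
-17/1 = -17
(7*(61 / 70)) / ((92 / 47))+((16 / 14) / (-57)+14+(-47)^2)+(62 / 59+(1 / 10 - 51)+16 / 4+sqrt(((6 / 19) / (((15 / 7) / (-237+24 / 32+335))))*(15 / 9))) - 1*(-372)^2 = -2949862743221 / 21657720+sqrt(315210) / 114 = -136198.83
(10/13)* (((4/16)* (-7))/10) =-7/52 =-0.13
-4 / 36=-1 / 9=-0.11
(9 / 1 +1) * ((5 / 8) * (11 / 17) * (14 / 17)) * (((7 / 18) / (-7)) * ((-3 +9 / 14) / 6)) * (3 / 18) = 3025 / 249696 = 0.01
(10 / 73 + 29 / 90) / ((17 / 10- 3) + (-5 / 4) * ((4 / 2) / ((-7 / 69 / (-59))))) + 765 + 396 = 77701020763 / 66925962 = 1161.00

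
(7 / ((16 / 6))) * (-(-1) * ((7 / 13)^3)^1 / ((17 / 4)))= 7203 / 74698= 0.10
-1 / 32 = -0.03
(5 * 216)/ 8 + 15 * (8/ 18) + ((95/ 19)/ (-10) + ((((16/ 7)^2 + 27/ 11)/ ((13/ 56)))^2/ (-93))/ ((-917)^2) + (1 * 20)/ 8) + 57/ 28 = 45668460664532767/ 313436642226708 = 145.70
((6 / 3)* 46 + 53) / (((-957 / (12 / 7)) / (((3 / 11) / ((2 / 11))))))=-30 / 77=-0.39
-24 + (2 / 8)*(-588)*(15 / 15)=-171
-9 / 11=-0.82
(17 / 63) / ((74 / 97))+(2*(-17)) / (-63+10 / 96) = 12586715 / 14074578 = 0.89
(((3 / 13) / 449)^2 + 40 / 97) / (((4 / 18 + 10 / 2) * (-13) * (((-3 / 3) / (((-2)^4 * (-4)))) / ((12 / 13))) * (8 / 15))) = -17662194283680 / 26250385367999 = -0.67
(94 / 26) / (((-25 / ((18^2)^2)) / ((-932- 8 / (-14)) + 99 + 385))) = 15452887104 / 2275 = 6792477.85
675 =675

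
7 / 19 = 0.37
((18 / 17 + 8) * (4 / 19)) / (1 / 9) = 5544 / 323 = 17.16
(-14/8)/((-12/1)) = 7/48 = 0.15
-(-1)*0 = 0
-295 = -295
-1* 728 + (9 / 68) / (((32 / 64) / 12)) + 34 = -11744 / 17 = -690.82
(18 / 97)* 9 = 162 / 97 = 1.67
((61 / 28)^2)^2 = 13845841 / 614656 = 22.53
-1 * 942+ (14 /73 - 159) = -80359 /73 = -1100.81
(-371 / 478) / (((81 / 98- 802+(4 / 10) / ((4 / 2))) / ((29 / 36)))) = 2635955 / 3376872108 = 0.00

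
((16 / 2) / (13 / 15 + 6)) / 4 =30 / 103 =0.29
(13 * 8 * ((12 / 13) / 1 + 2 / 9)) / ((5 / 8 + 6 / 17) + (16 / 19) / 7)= 19390336 / 178785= 108.46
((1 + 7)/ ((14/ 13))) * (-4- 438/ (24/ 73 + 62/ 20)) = -17147104/ 17521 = -978.66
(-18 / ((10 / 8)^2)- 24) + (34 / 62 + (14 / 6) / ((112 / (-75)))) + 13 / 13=-440623 / 12400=-35.53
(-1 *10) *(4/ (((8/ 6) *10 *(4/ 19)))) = -57/ 4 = -14.25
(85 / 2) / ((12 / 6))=85 / 4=21.25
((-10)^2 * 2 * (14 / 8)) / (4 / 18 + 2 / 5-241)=-1.46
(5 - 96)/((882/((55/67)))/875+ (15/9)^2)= -22.72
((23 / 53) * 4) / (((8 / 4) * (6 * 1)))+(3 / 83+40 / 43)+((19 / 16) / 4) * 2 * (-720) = -483926749 / 1134942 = -426.39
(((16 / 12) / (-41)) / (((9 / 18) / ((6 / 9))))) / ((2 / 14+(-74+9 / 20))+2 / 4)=2240 / 3766383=0.00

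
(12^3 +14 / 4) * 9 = 31167 / 2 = 15583.50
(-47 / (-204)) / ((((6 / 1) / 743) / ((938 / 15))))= 16377949 / 9180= 1784.09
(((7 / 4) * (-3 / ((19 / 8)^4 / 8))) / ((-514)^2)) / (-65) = 43008 / 559492162385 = 0.00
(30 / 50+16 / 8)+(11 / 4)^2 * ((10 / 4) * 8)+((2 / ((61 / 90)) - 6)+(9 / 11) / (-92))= 11635859 / 77165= 150.79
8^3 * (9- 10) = -512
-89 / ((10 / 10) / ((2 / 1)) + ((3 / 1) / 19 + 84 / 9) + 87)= -10146 / 11057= -0.92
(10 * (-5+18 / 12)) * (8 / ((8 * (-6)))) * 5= 175 / 6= 29.17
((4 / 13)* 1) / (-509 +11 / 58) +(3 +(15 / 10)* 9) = 12659755 / 767286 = 16.50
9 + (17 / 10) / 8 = 737 / 80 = 9.21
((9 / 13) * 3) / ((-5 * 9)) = -0.05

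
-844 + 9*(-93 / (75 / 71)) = -40909 / 25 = -1636.36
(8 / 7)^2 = 64 / 49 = 1.31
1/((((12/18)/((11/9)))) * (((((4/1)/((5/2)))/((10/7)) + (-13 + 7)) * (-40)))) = 0.01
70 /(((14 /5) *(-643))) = -25 /643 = -0.04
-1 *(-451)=451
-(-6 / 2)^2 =-9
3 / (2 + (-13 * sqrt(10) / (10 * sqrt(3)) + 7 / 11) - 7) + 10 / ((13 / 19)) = 4719 * sqrt(30) / 48671 + 8629730 / 632723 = 14.17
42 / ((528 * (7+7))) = 1 / 176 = 0.01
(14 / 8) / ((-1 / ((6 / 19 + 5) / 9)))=-707 / 684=-1.03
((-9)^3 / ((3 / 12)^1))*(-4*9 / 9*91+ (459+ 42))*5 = -1997460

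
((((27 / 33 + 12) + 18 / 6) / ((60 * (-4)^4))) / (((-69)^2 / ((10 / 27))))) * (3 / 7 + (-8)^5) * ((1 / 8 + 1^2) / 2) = -6651817 / 4504743936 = -0.00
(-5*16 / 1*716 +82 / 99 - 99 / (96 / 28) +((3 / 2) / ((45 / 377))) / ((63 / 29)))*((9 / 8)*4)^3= -128661915051 / 24640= -5221668.63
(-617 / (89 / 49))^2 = 914034289 / 7921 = 115393.80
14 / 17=0.82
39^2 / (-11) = -1521 / 11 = -138.27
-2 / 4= -1 / 2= -0.50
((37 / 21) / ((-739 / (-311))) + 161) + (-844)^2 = 11057252450 / 15519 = 712497.74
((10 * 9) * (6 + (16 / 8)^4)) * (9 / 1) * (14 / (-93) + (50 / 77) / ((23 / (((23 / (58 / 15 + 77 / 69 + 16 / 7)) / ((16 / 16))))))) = -197804160 / 181381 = -1090.55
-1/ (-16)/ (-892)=-1/ 14272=-0.00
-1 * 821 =-821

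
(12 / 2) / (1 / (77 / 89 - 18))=-9150 / 89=-102.81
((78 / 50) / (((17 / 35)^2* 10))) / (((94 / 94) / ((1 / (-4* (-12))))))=637 / 46240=0.01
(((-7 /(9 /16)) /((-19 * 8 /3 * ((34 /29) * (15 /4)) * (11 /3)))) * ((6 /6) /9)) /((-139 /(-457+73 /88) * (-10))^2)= 36347385683 /199352377752000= 0.00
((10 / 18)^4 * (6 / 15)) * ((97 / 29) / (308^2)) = 12125 / 9024839208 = 0.00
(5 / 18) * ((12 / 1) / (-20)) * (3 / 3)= -1 / 6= -0.17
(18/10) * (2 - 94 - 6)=-882/5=-176.40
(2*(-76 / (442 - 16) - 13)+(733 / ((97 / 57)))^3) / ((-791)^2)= 15535167892335011 / 121631979081669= 127.72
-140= -140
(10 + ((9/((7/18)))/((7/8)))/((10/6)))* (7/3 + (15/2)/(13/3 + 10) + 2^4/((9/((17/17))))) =11367203/94815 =119.89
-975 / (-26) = 75 / 2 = 37.50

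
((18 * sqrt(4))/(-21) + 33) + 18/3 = 261/7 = 37.29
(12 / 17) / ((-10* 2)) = -3 / 85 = -0.04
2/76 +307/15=11681/570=20.49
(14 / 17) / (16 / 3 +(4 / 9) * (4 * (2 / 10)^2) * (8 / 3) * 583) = 4725 / 664904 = 0.01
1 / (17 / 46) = 46 / 17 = 2.71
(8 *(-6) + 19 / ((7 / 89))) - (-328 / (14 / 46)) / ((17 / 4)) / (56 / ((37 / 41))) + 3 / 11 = 1813638 / 9163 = 197.93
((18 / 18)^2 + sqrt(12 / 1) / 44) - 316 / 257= -59 / 257 + sqrt(3) / 22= -0.15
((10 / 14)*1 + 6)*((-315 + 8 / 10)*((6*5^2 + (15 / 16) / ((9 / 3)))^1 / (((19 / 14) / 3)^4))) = -986729831451 / 130321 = -7571533.61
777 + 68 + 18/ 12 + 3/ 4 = 3389/ 4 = 847.25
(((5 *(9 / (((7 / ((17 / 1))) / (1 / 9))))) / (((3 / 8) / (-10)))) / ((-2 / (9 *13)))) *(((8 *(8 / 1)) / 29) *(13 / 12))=9193600 / 203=45288.67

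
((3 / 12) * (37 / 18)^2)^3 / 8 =0.15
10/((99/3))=10/33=0.30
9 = 9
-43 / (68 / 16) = -172 / 17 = -10.12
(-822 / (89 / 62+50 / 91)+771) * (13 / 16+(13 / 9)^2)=5005206895 / 4837968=1034.57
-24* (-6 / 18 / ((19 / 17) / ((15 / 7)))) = 2040 / 133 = 15.34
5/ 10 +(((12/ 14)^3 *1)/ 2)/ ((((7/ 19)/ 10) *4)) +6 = 41473/ 4802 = 8.64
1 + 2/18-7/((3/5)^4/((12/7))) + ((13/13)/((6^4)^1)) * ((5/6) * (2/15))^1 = -1067039/11664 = -91.48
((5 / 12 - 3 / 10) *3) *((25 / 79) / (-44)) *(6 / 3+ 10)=-105 / 3476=-0.03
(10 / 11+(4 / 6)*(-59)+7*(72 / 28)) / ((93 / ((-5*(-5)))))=-16850 / 3069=-5.49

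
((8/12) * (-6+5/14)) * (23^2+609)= -4281.05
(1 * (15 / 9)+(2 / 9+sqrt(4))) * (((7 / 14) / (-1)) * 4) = -70 / 9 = -7.78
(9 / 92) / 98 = 9 / 9016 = 0.00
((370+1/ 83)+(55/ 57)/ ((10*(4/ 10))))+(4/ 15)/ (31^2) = 11222362999/ 30309940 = 370.25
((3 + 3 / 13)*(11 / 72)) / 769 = 77 / 119964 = 0.00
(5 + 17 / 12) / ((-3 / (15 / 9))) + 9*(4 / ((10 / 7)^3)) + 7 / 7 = 132073 / 13500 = 9.78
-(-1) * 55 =55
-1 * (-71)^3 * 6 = 2147466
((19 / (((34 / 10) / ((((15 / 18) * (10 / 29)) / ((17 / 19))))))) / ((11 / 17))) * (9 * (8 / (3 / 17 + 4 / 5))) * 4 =21660000 / 26477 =818.07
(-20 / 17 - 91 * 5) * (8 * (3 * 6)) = -1116720 / 17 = -65689.41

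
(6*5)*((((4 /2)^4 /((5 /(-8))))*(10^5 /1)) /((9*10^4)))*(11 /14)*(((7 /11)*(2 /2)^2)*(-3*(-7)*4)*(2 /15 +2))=-229376 /3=-76458.67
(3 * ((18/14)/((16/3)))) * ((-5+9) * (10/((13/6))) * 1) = 1215/91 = 13.35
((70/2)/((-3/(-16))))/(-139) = -560/417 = -1.34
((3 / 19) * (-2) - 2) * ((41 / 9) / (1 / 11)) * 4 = -79376 / 171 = -464.19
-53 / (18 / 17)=-901 / 18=-50.06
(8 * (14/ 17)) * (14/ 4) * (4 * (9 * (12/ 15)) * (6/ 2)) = 169344/ 85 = 1992.28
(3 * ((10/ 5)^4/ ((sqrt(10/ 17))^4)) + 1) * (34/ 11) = 118762/ 275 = 431.86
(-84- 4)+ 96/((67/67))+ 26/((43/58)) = 1852/43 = 43.07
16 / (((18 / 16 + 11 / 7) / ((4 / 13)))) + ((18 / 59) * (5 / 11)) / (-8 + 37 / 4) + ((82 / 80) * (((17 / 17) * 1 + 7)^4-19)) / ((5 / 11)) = 2343007764949 / 254797400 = 9195.57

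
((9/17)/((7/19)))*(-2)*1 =-2.87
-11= -11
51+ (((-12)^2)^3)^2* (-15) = -133741506723789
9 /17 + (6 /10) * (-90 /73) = -0.21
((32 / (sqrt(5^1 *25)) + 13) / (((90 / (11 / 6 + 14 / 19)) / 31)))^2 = 4290046228 *sqrt(5) / 164480625 + 203034687829 / 1462050000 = 197.19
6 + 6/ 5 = 36/ 5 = 7.20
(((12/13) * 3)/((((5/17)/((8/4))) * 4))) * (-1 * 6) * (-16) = 29376/65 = 451.94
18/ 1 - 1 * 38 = -20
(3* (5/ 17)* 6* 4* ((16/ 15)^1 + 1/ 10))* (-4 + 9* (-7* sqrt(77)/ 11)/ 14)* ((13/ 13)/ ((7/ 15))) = -3600/ 17- 4050* sqrt(77)/ 187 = -401.81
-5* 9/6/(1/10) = -75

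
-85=-85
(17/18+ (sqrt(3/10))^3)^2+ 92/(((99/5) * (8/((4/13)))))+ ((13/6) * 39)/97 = 17 * sqrt(30)/300+ 2212069127/1123551000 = 2.28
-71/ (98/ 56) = -284/ 7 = -40.57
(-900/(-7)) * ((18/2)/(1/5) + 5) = 45000/7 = 6428.57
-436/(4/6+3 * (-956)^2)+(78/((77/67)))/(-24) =-325670405/115155964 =-2.83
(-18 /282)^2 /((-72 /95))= -95 /17672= -0.01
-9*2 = -18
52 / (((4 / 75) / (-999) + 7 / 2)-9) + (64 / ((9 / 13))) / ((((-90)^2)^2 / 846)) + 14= 15366454282754 / 3379665414375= 4.55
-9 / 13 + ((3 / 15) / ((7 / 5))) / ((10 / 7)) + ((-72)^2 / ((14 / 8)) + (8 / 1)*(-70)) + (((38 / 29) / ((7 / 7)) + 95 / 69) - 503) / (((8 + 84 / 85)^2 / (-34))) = 347056497292567 / 132857235420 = 2612.25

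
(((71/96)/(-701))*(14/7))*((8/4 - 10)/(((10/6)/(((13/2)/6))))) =923/84120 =0.01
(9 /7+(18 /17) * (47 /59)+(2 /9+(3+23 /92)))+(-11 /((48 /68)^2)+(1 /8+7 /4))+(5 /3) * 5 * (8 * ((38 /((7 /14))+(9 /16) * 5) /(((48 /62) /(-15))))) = -17156079593 /168504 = -101814.08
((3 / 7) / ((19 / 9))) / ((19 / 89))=2403 / 2527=0.95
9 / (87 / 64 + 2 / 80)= 2880 / 443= 6.50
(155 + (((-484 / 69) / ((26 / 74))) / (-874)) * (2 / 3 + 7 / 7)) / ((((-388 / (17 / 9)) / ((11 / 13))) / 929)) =-31673117425565 / 53384197932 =-593.31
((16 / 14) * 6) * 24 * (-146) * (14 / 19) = -336384 / 19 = -17704.42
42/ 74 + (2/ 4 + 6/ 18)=311/ 222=1.40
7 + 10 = 17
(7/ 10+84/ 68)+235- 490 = -43021/ 170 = -253.06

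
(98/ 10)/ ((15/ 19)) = 12.41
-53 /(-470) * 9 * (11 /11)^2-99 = -46053 /470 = -97.99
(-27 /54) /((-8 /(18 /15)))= 3 /40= 0.08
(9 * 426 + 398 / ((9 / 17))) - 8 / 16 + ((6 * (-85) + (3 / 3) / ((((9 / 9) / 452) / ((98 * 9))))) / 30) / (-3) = 14521 / 90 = 161.34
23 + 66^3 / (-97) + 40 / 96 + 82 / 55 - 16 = -189177097 / 64020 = -2954.97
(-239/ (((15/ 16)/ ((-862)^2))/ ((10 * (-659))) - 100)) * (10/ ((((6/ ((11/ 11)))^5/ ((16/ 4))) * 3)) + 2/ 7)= 5492928201993184/ 7996049848296909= 0.69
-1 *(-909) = 909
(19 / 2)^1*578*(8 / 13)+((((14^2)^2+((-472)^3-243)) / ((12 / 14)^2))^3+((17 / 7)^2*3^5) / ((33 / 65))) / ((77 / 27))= -1026972244159401002645112.00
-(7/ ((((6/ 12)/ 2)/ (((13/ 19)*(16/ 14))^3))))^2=-179.23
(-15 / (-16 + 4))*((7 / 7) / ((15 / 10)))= 5 / 6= 0.83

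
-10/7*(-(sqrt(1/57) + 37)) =10*sqrt(57)/399 + 370/7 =53.05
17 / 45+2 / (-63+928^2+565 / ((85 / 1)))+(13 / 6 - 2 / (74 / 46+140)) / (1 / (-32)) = -14698064346506 / 214558995105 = -68.50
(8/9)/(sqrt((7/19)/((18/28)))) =4 * sqrt(38)/21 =1.17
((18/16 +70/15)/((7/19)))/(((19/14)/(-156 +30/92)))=-1803.22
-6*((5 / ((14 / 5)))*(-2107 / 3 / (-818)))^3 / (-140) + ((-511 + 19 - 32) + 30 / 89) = -3672282739483673 / 7014753424512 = -523.51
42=42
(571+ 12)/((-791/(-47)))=27401/791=34.64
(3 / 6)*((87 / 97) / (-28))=-87 / 5432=-0.02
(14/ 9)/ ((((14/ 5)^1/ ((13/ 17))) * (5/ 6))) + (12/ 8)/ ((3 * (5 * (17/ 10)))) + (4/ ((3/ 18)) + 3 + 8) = 1814/ 51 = 35.57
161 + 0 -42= 119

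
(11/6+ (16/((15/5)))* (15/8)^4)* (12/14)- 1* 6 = 46657/896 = 52.07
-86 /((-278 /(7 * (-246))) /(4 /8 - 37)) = 2702679 /139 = 19443.73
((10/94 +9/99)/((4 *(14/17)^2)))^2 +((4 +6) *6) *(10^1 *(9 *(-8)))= -1774340288669079/41072696896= -43199.99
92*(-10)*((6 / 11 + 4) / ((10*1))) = -4600 / 11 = -418.18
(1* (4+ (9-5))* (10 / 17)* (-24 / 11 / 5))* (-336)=129024 / 187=689.97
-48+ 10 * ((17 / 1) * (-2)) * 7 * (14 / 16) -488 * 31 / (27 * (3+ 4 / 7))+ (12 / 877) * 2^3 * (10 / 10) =-2708017459 / 1183950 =-2287.27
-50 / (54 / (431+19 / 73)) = -29150 / 73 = -399.32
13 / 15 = 0.87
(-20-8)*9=-252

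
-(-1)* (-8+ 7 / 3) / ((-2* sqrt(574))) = 17* sqrt(574) / 3444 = 0.12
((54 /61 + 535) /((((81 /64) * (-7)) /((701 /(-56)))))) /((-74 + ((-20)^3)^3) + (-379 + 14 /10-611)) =-916599560 /619799041286325117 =-0.00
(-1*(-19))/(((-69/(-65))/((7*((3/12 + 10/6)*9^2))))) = 77805/4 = 19451.25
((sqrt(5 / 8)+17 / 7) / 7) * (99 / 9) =5.06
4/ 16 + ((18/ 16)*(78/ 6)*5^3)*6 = 10969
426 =426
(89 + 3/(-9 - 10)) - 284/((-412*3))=522941/5871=89.07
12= 12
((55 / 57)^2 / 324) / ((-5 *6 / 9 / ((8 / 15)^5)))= -495616 / 13322930625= -0.00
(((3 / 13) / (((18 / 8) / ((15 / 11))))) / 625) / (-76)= -1 / 339625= -0.00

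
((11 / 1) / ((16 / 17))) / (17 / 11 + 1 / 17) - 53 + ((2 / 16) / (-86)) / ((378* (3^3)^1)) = -16049841683 / 351086400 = -45.71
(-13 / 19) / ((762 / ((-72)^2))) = -11232 / 2413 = -4.65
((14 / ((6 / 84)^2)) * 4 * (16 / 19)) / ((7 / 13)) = 326144 / 19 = 17165.47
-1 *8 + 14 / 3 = -10 / 3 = -3.33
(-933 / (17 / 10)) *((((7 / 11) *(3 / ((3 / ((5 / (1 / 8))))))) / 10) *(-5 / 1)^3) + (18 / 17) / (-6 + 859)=174625.67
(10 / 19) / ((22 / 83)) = 415 / 209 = 1.99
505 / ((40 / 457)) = 46157 / 8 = 5769.62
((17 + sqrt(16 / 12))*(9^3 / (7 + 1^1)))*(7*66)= 56133*sqrt(3) / 2 + 2862783 / 4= 764308.35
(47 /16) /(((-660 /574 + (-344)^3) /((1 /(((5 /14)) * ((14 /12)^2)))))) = -17343 /116830769380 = -0.00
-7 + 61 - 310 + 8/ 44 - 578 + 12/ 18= -27494/ 33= -833.15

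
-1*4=-4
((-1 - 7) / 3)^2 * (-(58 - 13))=-320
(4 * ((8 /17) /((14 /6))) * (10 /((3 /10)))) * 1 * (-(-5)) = 16000 /119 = 134.45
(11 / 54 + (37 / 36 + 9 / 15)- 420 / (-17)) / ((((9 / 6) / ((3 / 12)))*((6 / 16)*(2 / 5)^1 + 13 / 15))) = 243613 / 55998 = 4.35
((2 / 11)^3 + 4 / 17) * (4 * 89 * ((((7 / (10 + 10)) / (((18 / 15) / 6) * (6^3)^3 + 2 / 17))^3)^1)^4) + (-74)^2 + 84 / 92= 8120589785345525045257216041943436652057309117313701999212749060543670016253027873463810437582465967419 / 1482694671410800086060189165308123768524939546223397391277959088287629578498040320138011235181395968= 5476.91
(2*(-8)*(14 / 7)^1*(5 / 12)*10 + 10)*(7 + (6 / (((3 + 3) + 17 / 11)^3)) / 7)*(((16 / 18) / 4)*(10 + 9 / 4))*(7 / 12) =-254051601685 / 185258988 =-1371.33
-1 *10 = -10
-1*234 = -234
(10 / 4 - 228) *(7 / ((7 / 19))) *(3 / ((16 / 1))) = -25707 / 32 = -803.34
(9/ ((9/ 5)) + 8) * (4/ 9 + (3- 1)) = 286/ 9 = 31.78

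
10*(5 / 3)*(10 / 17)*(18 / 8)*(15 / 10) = 33.09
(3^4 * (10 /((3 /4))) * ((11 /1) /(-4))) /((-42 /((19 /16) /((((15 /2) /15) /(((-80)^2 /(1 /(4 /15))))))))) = 2006400 /7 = 286628.57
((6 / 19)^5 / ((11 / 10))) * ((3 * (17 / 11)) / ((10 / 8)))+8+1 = 2699644419 / 299607979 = 9.01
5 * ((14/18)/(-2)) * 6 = -35/3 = -11.67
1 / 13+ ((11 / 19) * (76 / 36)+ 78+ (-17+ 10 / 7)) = 63.73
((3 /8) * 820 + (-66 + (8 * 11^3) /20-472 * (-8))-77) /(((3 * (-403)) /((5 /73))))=-44729 /176514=-0.25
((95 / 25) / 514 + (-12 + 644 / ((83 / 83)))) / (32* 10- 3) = 1624259 / 814690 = 1.99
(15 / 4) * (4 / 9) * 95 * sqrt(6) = 475 * sqrt(6) / 3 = 387.84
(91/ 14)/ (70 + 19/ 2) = 13/ 159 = 0.08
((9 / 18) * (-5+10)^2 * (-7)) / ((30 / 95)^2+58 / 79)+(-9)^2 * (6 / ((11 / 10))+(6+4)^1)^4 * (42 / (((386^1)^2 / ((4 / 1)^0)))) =2824099345014325 / 2358147921316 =1197.59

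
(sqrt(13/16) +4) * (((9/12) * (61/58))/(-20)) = -183/1160- 183 * sqrt(13)/18560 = -0.19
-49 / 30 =-1.63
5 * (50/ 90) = 25/ 9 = 2.78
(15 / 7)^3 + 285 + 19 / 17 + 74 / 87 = 150569743 / 507297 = 296.81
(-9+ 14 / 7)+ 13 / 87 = -596 / 87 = -6.85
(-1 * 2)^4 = 16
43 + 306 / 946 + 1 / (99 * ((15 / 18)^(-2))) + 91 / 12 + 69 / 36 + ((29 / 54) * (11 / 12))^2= 10541037545 / 198614592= 53.07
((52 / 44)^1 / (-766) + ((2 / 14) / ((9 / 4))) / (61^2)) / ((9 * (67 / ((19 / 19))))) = -3013795 / 1191074663394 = -0.00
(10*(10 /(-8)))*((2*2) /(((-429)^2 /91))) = -350 /14157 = -0.02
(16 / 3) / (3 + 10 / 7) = 112 / 93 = 1.20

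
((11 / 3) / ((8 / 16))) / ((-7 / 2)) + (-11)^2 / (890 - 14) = -12001 / 6132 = -1.96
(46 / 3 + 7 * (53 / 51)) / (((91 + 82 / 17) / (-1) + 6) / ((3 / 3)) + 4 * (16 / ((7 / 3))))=-8071 / 22275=-0.36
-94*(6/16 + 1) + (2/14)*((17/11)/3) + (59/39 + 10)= -471125/4004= -117.66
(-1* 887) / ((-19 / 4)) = 3548 / 19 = 186.74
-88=-88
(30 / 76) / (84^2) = 5 / 89376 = 0.00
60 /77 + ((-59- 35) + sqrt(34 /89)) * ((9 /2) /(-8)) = 33051 /616- 9 * sqrt(3026) /1424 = 53.31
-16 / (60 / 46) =-184 / 15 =-12.27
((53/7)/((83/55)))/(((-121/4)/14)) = -2120/913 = -2.32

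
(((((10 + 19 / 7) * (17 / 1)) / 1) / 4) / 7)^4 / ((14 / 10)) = 26201473552805 / 10330523392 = 2536.32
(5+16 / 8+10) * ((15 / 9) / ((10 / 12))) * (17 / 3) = 578 / 3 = 192.67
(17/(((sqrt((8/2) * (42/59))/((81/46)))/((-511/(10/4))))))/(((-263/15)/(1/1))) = 100521 * sqrt(2478)/24196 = 206.81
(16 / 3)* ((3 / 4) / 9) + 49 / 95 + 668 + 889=1332056 / 855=1557.96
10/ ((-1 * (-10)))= 1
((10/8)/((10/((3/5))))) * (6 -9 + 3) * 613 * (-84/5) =0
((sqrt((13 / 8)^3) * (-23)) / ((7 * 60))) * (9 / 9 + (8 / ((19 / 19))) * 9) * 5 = -21827 * sqrt(26) / 2688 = -41.40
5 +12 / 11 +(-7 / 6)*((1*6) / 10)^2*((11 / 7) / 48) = 53479 / 8800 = 6.08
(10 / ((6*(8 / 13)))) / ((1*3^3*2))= 65 / 1296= 0.05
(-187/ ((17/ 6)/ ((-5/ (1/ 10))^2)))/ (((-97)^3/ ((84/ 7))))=1980000/ 912673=2.17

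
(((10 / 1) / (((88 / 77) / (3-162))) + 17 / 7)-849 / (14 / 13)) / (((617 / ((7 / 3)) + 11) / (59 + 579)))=-19446559 / 3856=-5043.19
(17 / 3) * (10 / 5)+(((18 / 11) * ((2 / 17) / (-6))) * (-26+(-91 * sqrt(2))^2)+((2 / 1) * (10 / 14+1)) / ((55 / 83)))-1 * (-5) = -9995383 / 19635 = -509.06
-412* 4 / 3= -1648 / 3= -549.33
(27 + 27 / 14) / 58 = 405 / 812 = 0.50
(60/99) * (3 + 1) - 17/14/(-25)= 28561/11550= 2.47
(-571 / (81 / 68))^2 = 1507613584 / 6561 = 229784.12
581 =581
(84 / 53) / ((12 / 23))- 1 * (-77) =4242 / 53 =80.04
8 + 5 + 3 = 16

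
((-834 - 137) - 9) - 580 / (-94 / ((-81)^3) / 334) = -51475421320 / 47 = -1095221730.21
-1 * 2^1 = -2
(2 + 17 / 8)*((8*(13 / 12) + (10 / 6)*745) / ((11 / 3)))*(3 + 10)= 146289 / 8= 18286.12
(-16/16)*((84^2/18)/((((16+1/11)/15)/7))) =-150920/59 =-2557.97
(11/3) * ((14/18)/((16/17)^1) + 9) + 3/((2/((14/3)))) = 18589/432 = 43.03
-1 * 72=-72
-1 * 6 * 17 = -102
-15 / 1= -15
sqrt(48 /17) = 4 * sqrt(51) /17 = 1.68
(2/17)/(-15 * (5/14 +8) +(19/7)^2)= -196/196571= -0.00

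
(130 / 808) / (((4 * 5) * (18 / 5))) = 65 / 29088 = 0.00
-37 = -37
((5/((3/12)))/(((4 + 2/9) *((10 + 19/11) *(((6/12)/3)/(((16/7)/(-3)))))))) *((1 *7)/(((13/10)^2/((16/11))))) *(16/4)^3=-98304000/138073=-711.97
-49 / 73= -0.67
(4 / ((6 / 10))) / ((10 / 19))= 38 / 3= 12.67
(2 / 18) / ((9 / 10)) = 10 / 81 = 0.12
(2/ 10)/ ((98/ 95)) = 19/ 98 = 0.19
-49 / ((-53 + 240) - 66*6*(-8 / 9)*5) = -49 / 1947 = -0.03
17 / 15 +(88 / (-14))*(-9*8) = 47639 / 105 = 453.70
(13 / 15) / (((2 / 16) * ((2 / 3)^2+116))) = 39 / 655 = 0.06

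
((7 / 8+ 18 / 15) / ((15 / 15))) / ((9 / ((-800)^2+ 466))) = 26579339 / 180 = 147662.99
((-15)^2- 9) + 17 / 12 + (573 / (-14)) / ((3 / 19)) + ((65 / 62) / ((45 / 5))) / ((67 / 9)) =-7289617 / 174468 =-41.78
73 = 73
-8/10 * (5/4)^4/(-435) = 25/5568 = 0.00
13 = 13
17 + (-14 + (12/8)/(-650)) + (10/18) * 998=6522073/11700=557.44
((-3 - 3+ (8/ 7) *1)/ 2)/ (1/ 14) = -34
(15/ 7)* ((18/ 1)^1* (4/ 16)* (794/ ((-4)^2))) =53595/ 112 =478.53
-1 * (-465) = 465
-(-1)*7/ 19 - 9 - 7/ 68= -11285/ 1292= -8.73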